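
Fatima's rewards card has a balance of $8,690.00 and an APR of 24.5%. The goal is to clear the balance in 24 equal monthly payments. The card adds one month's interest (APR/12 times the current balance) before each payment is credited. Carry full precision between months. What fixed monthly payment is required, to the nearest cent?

Monthly rate r = 24.5%/12 = 2.04167% = 0.0204167.
Level-payment amortization: P = B₀·r / (1 − (1+r)^(−n)) = 8690.00·0.0204167 / (1 − 1.02042^(−24)).
Denominator 1 − (1+r)^(−24) = 0.384342807.
P = 177.421 / 0.384342807 ≈ 461.62.

$461.62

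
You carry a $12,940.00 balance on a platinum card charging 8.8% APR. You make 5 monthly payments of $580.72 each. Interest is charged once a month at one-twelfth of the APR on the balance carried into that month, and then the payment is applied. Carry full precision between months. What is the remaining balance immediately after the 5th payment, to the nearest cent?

$10,474.98

Monthly rate r = 8.8%/12 = 0.733333% = 0.00733333.
Each month: B ← B·(1+r) − $580.72.
Month 1: interest $94.89; balance after payment $12,454.17.
Month 2: interest $91.33; balance after payment $11,964.78.
Month 3: interest $87.74; balance after payment $11,471.81.
Month 4: interest $84.13; balance after payment $10,975.21.
Month 5: interest $80.48; balance after payment $10,474.98.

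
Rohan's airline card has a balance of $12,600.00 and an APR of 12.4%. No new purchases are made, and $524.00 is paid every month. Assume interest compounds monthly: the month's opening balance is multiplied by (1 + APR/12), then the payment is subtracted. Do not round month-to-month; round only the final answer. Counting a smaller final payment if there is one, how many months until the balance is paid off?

28 payments

Monthly rate r = 12.4%/12 = 1.03333% = 0.0103333.
Recurrence: B ← B·(1+r) − $524.00.
Month 1: interest $130.20; balance after payment $12,206.20.
Month 2: interest $126.13; balance after payment $11,808.33.
Closed form: n = −ln(1 − rB₀/P)/ln(1+r) = −ln(0.75153)/ln(1.01033) ≈ 27.786, so the balance reaches zero during payment 28.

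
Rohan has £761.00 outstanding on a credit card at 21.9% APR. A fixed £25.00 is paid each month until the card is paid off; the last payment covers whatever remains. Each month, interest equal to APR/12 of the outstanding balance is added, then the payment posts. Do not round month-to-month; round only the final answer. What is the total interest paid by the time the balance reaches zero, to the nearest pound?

Monthly rate r = 21.9%/12 = 1.825% = 0.01825.
Payoff takes n = ⌈−ln(1 − rB₀/P)/ln(1+r)⌉ = ⌈44.836⌉ = 45 payments; the last is £20.92.
Total paid = 44·£25.00 + £20.92 = £1,120.92.
Total interest = total paid − principal = £1,120.92 − £761.00 = £359.92.

£360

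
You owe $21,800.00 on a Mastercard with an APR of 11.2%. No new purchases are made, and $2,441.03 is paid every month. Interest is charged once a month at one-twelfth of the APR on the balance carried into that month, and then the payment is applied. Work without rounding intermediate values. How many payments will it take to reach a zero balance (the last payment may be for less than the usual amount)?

10 payments

Monthly rate r = 11.2%/12 = 0.933333% = 0.00933333.
Recurrence: B ← B·(1+r) − $2,441.03.
Month 1: interest $203.47; balance after payment $19,562.44.
Month 2: interest $182.58; balance after payment $17,303.99.
Closed form: n = −ln(1 − rB₀/P)/ln(1+r) = −ln(0.91665)/ln(1.00933) ≈ 9.368, so the balance reaches zero during payment 10.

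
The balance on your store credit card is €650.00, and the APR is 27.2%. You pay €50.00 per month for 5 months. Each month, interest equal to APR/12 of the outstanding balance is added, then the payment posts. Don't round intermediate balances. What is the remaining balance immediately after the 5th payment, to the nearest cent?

€465.49

Monthly rate r = 27.2%/12 = 2.26667% = 0.0226667.
Each month: B ← B·(1+r) − €50.00.
Month 1: interest €14.73; balance after payment €614.73.
Month 2: interest €13.93; balance after payment €578.67.
Month 3: interest €13.12; balance after payment €541.78.
Month 4: interest €12.28; balance after payment €504.06.
Month 5: interest €11.43; balance after payment €465.49.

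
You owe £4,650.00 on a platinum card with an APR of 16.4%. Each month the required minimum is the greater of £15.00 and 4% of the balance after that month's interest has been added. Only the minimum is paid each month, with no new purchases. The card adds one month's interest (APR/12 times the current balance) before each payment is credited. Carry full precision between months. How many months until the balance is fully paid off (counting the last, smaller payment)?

124 months

Monthly rate r = 16.4%/12 = 1.36667% = 0.0136667.
While 4% of the post-interest balance exceeds £15.00, each month B ← (B·(1+r))·(1 − 0.04), i.e. B shrinks by the factor (1+r)·0.96 = 0.97312.
This holds for months 1–93. Entering month 94 the balance is £368.92; 4% of the post-interest balance is now below £15.00, so the flat £15.00 minimum applies from here.
From month 94 a fixed £15.00 at rate r clears £368.92 in 31 more payments. Total: 93 + 31 = 124 months.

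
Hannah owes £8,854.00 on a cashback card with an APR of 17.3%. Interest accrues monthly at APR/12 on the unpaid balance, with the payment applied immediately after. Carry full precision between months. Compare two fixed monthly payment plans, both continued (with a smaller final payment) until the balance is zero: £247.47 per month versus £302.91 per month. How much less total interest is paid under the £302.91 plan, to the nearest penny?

Monthly rate r = 17.3%/12 = 1.44167% = 0.0144167.
At £247.47/mo: n = ⌈−ln(1 − rB₀/P)/ln(1+r)⌉ = 51 payments (last £165.88); total interest = total paid − £8,854.00 = £3,685.38.
At £302.91/mo: 39 payments (last £68.43); total interest £2,725.01.
Interest saved = £3,685.38 − £2,725.01 = £960.37.

£960.37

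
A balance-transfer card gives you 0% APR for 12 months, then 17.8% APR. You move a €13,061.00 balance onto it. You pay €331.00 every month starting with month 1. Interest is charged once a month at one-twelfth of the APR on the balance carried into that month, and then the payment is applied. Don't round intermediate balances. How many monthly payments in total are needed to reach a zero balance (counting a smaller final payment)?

48 payments

Promo months 1–12 at r₀ = 0%/12 = 0; months 13+ at r₁ = 17.8%/12 = 0.0148333.
After month 12 (no interest yet): B = €13,061.00 − 12·€331.00 = €9,089.00.
Then at r₁ with €331.00/mo: n₂ = −ln(1 − r₁·B/P)/ln(1+r₁) ≈ 35.53 → 36 more payments.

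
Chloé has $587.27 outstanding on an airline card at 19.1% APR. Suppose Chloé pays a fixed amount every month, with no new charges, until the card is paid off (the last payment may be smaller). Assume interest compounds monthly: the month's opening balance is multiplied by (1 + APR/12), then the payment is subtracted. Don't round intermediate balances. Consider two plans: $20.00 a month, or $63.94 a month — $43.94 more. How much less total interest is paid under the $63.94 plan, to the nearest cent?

$157.89

Monthly rate r = 19.1%/12 = 1.59167% = 0.0159167.
At $20.00/mo: n = ⌈−ln(1 − rB₀/P)/ln(1+r)⌉ = 40 payments (last $17.83); total interest = total paid − $587.27 = $210.56.
At $63.94/mo: 11 payments (last $0.54); total interest $52.67.
Interest saved = $210.56 − $52.67 = $157.89.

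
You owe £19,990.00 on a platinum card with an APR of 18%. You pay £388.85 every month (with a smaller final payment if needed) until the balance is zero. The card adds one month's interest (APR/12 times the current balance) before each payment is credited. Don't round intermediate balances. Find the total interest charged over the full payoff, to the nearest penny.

Monthly rate r = 18%/12 = 1.5% = 0.015.
Payoff takes n = ⌈−ln(1 − rB₀/P)/ln(1+r)⌉ = ⌈99.039⌉ = 100 payments; the last is £15.38.
Total paid = 99·£388.85 + £15.38 = £38,511.53.
Total interest = total paid − principal = £38,511.53 − £19,990.00 = £18,521.53.

£18,521.53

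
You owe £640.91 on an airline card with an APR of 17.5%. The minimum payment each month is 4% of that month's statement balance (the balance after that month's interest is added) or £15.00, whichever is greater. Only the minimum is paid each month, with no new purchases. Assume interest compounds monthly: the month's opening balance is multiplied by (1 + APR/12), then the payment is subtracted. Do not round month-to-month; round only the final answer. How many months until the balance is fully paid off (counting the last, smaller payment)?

52 months

Monthly rate r = 17.5%/12 = 1.45833% = 0.0145833.
While 4% of the post-interest balance exceeds £15.00, each month B ← (B·(1+r))·(1 − 0.04), i.e. B shrinks by the factor (1+r)·0.96 = 0.974.
This holds for months 1–21. Entering month 22 the balance is £368.58; 4% of the post-interest balance is now below £15.00, so the flat £15.00 minimum applies from here.
From month 22 a fixed £15.00 at rate r clears £368.58 in 31 more payments. Total: 21 + 31 = 52 months.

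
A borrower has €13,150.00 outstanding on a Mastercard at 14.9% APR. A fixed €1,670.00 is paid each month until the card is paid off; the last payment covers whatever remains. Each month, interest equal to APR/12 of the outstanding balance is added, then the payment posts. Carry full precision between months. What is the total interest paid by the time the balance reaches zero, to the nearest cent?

Monthly rate r = 14.9%/12 = 1.24167% = 0.0124167.
Payoff takes n = ⌈−ln(1 − rB₀/P)/ln(1+r)⌉ = ⌈8.338⌉ = 9 payments; the last is €566.13.
Total paid = 8·€1,670.00 + €566.13 = €13,926.13.
Total interest = total paid − principal = €13,926.13 − €13,150.00 = €776.13.

€776.13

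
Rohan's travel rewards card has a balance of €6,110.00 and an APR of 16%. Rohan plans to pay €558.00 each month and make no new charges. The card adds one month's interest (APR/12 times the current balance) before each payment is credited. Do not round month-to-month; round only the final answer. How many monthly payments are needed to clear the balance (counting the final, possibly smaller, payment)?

12 months

Monthly rate r = 16%/12 = 1.33333% = 0.0133333.
Recurrence: B ← B·(1+r) − €558.00.
Month 1: interest €81.47; balance after payment €5,633.47.
Month 2: interest €75.11; balance after payment €5,150.58.
Closed form: n = −ln(1 − rB₀/P)/ln(1+r) = −ln(0.854)/ln(1.01333) ≈ 11.915, so the balance reaches zero during payment 12.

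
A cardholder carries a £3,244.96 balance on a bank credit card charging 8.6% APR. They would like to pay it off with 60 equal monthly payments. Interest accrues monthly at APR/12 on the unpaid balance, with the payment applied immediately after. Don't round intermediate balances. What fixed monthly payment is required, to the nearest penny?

£66.73

Monthly rate r = 8.6%/12 = 0.716667% = 0.00716667.
Level-payment amortization: P = B₀·r / (1 − (1+r)^(−n)) = 3244.96·0.00716667 / (1 − 1.00717^(−60)).
Denominator 1 − (1+r)^(−60) = 0.348492577.
P = 23.2555 / 0.348492577 ≈ 66.73.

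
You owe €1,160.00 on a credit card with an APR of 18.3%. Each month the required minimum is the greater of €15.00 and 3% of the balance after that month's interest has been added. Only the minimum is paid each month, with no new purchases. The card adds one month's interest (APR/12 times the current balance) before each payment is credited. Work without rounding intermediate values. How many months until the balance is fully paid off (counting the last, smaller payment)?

Monthly rate r = 18.3%/12 = 1.525% = 0.01525.
While 3% of the post-interest balance exceeds €15.00, each month B ← (B·(1+r))·(1 − 0.03), i.e. B shrinks by the factor (1+r)·0.97 = 0.98479.
This holds for months 1–56. Entering month 57 the balance is €491.77; 3% of the post-interest balance is now below €15.00, so the flat €15.00 minimum applies from here.
From month 57 a fixed €15.00 at rate r clears €491.77 in 46 more payments. Total: 56 + 46 = 102 months.

102 months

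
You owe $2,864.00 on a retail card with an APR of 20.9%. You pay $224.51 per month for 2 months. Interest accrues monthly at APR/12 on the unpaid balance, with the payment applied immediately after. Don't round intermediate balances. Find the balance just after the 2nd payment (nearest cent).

$2,511.70

Monthly rate r = 20.9%/12 = 1.74167% = 0.0174167.
Each month: B ← B·(1+r) − $224.51.
Month 1: interest $49.88; balance after payment $2,689.37.
Month 2: interest $46.84; balance after payment $2,511.70.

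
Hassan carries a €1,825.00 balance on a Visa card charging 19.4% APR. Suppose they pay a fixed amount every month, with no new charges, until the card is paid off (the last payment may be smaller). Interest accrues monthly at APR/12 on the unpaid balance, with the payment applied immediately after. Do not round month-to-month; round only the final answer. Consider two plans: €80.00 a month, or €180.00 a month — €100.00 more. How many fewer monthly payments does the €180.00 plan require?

17 fewer payments

Monthly rate r = 19.4%/12 = 1.61667% = 0.0161667.
At €80.00/mo: n = ⌈−ln(1 − rB₀/P)/ln(1+r)⌉ = 29 payments (last €55.45); total interest = total paid − €1,825.00 = €470.45.
At €180.00/mo: 12 payments (last €29.49); total interest €184.49.
Payments saved = 29 − 12 = 17.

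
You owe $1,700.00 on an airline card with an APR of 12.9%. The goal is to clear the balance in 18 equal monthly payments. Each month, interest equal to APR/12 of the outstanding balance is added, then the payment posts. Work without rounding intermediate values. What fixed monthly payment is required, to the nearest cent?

Monthly rate r = 12.9%/12 = 1.075% = 0.01075.
Level-payment amortization: P = B₀·r / (1 − (1+r)^(−n)) = 1700.00·0.01075 / (1 − 1.01075^(−18)).
Denominator 1 − (1+r)^(−18) = 0.175078733.
P = 18.275 / 0.175078733 ≈ 104.38.

$104.38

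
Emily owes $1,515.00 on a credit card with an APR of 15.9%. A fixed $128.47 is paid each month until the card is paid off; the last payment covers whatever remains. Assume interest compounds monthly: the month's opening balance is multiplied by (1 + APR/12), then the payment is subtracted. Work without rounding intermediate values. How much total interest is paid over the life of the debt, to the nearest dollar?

$143

Monthly rate r = 15.9%/12 = 1.325% = 0.01325.
Payoff takes n = ⌈−ln(1 − rB₀/P)/ln(1+r)⌉ = ⌈12.908⌉ = 13 payments; the last is $116.66.
Total paid = 12·$128.47 + $116.66 = $1,658.30.
Total interest = total paid − principal = $1,658.30 − $1,515.00 = $143.30.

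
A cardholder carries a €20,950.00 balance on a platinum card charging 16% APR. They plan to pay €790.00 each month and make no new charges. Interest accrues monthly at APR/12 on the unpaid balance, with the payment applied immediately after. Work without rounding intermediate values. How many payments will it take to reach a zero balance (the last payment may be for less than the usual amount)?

Monthly rate r = 16%/12 = 1.33333% = 0.0133333.
Recurrence: B ← B·(1+r) − €790.00.
Month 1: interest €279.33; balance after payment €20,439.33.
Month 2: interest €272.52; balance after payment €19,921.86.
Closed form: n = −ln(1 − rB₀/P)/ln(1+r) = −ln(0.64641)/ln(1.01333) ≈ 32.941, so the balance reaches zero during payment 33.

33 months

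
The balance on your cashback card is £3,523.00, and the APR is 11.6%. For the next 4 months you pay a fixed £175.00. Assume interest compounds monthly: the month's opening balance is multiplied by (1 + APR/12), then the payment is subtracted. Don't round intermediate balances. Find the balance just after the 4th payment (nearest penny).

£2,951.00

Monthly rate r = 11.6%/12 = 0.966667% = 0.00966667.
Each month: B ← B·(1+r) − £175.00.
Month 1: interest £34.06; balance after payment £3,382.06.
Month 2: interest £32.69; balance after payment £3,239.75.
Month 3: interest £31.32; balance after payment £3,096.07.
Month 4: interest £29.93; balance after payment £2,951.00.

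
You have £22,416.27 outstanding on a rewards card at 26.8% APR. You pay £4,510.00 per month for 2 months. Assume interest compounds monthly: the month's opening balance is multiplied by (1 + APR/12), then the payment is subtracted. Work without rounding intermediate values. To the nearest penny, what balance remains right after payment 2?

Monthly rate r = 26.8%/12 = 2.23333% = 0.0223333.
Each month: B ← B·(1+r) − £4,510.00.
Month 1: interest £500.63; balance after payment £18,406.90.
Month 2: interest £411.09; balance after payment £14,307.99.

£14,307.99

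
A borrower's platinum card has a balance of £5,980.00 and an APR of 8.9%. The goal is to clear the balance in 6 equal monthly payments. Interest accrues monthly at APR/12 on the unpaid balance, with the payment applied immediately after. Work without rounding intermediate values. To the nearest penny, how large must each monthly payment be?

Monthly rate r = 8.9%/12 = 0.741667% = 0.00741667.
Level-payment amortization: P = B₀·r / (1 − (1+r)^(−n)) = 5980.00·0.00741667 / (1 − 1.00742^(−6)).
Denominator 1 − (1+r)^(−6) = 0.0433673247.
P = 44.3517 / 0.0433673247 ≈ 1022.70.

£1,022.70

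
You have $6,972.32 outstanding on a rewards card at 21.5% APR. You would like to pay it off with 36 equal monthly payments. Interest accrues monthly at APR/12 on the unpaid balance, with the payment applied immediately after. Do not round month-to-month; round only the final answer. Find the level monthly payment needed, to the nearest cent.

$264.48

Monthly rate r = 21.5%/12 = 1.79167% = 0.0179167.
Level-payment amortization: P = B₀·r / (1 − (1+r)^(−n)) = 6972.32·0.0179167 / (1 − 1.01792^(−36)).
Denominator 1 − (1+r)^(−36) = 0.472333053.
P = 124.921 / 0.472333053 ≈ 264.48.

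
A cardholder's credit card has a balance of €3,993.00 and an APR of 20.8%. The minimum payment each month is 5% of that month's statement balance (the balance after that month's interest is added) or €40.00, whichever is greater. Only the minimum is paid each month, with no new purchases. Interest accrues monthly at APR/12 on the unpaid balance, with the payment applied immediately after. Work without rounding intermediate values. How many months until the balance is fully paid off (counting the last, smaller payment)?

72 months

Monthly rate r = 20.8%/12 = 1.73333% = 0.0173333.
While 5% of the post-interest balance exceeds €40.00, each month B ← (B·(1+r))·(1 − 0.05), i.e. B shrinks by the factor (1+r)·0.95 = 0.96647.
This holds for months 1–48. Entering month 49 the balance is €776.73; 5% of the post-interest balance is now below €40.00, so the flat €40.00 minimum applies from here.
From month 49 a fixed €40.00 at rate r clears €776.73 in 24 more payments. Total: 48 + 24 = 72 months.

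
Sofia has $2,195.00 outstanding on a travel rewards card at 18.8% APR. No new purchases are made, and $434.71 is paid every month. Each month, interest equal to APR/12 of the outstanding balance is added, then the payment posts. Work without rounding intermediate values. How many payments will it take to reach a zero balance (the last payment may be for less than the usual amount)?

6 payments

Monthly rate r = 18.8%/12 = 1.56667% = 0.0156667.
Recurrence: B ← B·(1+r) − $434.71.
Month 1: interest $34.39; balance after payment $1,794.68.
Month 2: interest $28.12; balance after payment $1,388.08.
Month 3: interest $21.75; balance after payment $975.12.
Month 4: interest $15.28; balance after payment $555.69.
Month 5: interest $8.71; balance after payment $129.68.
Month 6: interest $2.03; balance after payment $0.00.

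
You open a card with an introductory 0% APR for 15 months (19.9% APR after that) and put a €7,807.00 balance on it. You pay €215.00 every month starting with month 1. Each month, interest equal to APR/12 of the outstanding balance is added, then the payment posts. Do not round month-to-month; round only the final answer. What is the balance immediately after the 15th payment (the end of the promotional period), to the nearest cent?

€4,582.00

Promo months 1–15 at r₀ = 0%/12 = 0; months 16+ at r₁ = 19.9%/12 = 0.0165833.
After month 15 (no interest yet): B = €7,807.00 − 15·€215.00 = €4,582.00.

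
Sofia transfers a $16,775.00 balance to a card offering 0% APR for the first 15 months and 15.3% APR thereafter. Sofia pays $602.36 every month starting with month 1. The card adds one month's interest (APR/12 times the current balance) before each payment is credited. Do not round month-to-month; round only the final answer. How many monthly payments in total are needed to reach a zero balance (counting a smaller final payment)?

Promo months 1–15 at r₀ = 0%/12 = 0; months 16+ at r₁ = 15.3%/12 = 0.01275.
After month 15 (no interest yet): B = $16,775.00 − 15·$602.36 = $7,739.60.
Then at r₁ with $602.36/mo: n₂ = −ln(1 − r₁·B/P)/ln(1+r₁) ≈ 14.12 → 15 more payments.

30 payments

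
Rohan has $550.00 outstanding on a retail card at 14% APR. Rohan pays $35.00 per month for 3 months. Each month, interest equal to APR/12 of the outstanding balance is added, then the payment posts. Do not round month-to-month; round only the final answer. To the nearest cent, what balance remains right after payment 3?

Monthly rate r = 14%/12 = 1.16667% = 0.0116667.
Each month: B ← B·(1+r) − $35.00.
Month 1: interest $6.42; balance after payment $521.42.
Month 2: interest $6.08; balance after payment $492.50.
Month 3: interest $5.75; balance after payment $463.25.

$463.25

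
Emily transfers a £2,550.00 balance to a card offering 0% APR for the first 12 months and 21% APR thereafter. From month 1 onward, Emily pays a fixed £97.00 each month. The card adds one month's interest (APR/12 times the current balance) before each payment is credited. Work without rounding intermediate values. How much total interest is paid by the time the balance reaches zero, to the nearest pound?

Promo months 1–12 at r₀ = 0%/12 = 0; months 13+ at r₁ = 21%/12 = 0.0175.
After month 12 (no interest yet): B = £2,550.00 − 12·£97.00 = £1,386.00.
Then at r₁ with £97.00/mo: n₂ = −ln(1 − r₁·B/P)/ln(1+r₁) ≈ 16.59 → 17 more payments.
Total paid = 28·£97.00 + £57.08 = £2,773.08; interest = £2,773.08 − £2,550.00 = £223.08.

£223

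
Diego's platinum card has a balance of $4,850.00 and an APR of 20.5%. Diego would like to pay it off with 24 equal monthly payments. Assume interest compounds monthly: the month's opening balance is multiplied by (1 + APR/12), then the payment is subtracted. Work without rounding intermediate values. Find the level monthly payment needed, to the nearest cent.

$248.03

Monthly rate r = 20.5%/12 = 1.70833% = 0.0170833.
Level-payment amortization: P = B₀·r / (1 − (1+r)^(−n)) = 4850.00·0.0170833 / (1 − 1.01708^(−24)).
Denominator 1 − (1+r)^(−24) = 0.334047743.
P = 82.8542 / 0.334047743 ≈ 248.03.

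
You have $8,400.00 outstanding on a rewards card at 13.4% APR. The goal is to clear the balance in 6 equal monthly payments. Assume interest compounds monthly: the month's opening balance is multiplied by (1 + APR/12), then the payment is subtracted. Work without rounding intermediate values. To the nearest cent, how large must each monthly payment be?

$1,455.22

Monthly rate r = 13.4%/12 = 1.11667% = 0.0111667.
Level-payment amortization: P = B₀·r / (1 − (1+r)^(−n)) = 8400.00·0.0111667 / (1 − 1.01117^(−6)).
Denominator 1 − (1+r)^(−6) = 0.064457476.
P = 93.8 / 0.064457476 ≈ 1455.22.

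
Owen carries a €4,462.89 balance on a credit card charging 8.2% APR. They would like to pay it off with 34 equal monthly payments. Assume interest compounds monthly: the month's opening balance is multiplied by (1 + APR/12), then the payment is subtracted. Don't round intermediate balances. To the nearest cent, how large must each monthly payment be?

Monthly rate r = 8.2%/12 = 0.683333% = 0.00683333.
Level-payment amortization: P = B₀·r / (1 − (1+r)^(−n)) = 4462.89·0.00683333 / (1 − 1.00683^(−34)).
Denominator 1 − (1+r)^(−34) = 0.206691517.
P = 30.4964 / 0.206691517 ≈ 147.55.

€147.55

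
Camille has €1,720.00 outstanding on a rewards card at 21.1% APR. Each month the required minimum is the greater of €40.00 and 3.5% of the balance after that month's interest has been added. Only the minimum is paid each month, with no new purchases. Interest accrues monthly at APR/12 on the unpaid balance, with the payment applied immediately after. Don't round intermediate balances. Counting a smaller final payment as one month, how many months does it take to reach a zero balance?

63 months

Monthly rate r = 21.1%/12 = 1.75833% = 0.0175833.
While 3.5% of the post-interest balance exceeds €40.00, each month B ← (B·(1+r))·(1 − 0.035), i.e. B shrinks by the factor (1+r)·0.965 = 0.98197.
This holds for months 1–24. Entering month 25 the balance is €1,111.38; 3.5% of the post-interest balance is now below €40.00, so the flat €40.00 minimum applies from here.
From month 25 a fixed €40.00 at rate r clears €1,111.38 in 39 more payments. Total: 24 + 39 = 63 months.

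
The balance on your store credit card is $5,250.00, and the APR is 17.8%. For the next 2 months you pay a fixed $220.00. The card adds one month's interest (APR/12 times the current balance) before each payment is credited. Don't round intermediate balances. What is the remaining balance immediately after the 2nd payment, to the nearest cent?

$4,963.64

Monthly rate r = 17.8%/12 = 1.48333% = 0.0148333.
Each month: B ← B·(1+r) − $220.00.
Month 1: interest $77.88; balance after payment $5,107.88.
Month 2: interest $75.77; balance after payment $4,963.64.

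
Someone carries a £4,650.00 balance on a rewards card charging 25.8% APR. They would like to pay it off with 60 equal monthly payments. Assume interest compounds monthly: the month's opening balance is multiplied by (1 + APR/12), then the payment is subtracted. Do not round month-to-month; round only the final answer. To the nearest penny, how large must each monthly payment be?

£138.67

Monthly rate r = 25.8%/12 = 2.15% = 0.0215.
Level-payment amortization: P = B₀·r / (1 − (1+r)^(−n)) = 4650.00·0.0215 / (1 − 1.0215^(−60)).
Denominator 1 − (1+r)^(−60) = 0.720939902.
P = 99.975 / 0.720939902 ≈ 138.67.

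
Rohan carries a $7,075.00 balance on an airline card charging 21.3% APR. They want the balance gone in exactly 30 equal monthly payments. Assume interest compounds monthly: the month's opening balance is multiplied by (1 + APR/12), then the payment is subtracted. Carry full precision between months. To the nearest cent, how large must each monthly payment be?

Monthly rate r = 21.3%/12 = 1.775% = 0.01775.
Level-payment amortization: P = B₀·r / (1 − (1+r)^(−n)) = 7075.00·0.01775 / (1 − 1.01775^(−30)).
Denominator 1 − (1+r)^(−30) = 0.410115929.
P = 125.581 / 0.410115929 ≈ 306.21.

$306.21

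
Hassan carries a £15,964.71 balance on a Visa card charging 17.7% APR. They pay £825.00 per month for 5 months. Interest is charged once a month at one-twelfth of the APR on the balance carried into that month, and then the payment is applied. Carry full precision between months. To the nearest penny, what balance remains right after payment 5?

Monthly rate r = 17.7%/12 = 1.475% = 0.01475.
Each month: B ← B·(1+r) − £825.00.
Month 1: interest £235.48; balance after payment £15,375.19.
Month 2: interest £226.78; balance after payment £14,776.97.
Month 3: interest £217.96; balance after payment £14,169.93.
Month 4: interest £209.01; balance after payment £13,553.94.
Month 5: interest £199.92; balance after payment £12,928.86.

£12,928.86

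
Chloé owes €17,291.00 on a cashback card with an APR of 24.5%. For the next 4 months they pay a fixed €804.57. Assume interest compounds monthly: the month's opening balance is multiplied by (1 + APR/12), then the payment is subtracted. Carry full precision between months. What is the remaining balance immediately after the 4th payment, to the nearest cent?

€15,428.75

Monthly rate r = 24.5%/12 = 2.04167% = 0.0204167.
Each month: B ← B·(1+r) − €804.57.
Month 1: interest €353.02; balance after payment €16,839.45.
Month 2: interest €343.81; balance after payment €16,378.69.
Month 3: interest €334.40; balance after payment €15,908.52.
Month 4: interest €324.80; balance after payment €15,428.75.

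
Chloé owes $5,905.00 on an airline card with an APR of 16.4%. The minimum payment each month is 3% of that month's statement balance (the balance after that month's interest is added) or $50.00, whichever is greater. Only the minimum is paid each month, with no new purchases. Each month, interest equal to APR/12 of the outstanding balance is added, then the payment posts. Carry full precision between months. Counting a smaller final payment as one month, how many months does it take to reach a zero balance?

Monthly rate r = 16.4%/12 = 1.36667% = 0.0136667.
While 3% of the post-interest balance exceeds $50.00, each month B ← (B·(1+r))·(1 − 0.03), i.e. B shrinks by the factor (1+r)·0.97 = 0.98326.
This holds for months 1–76. Entering month 77 the balance is $1,636.46; 3% of the post-interest balance is now below $50.00, so the flat $50.00 minimum applies from here.
From month 77 a fixed $50.00 at rate r clears $1,636.46 in 44 more payments. Total: 76 + 44 = 120 months.

120 months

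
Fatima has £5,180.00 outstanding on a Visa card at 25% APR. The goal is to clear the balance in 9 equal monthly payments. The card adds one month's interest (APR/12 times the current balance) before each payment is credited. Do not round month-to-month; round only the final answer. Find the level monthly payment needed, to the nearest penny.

Monthly rate r = 25%/12 = 2.08333% = 0.0208333.
Level-payment amortization: P = B₀·r / (1 − (1+r)^(−n)) = 5180.00·0.0208333 / (1 − 1.02083^(−9)).
Denominator 1 − (1+r)^(−9) = 0.169372288.
P = 107.917 / 0.169372288 ≈ 637.16.

£637.16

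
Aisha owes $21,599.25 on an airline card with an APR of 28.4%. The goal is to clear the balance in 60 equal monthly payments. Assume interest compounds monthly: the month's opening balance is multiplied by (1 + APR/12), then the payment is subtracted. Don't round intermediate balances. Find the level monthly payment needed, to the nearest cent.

Monthly rate r = 28.4%/12 = 2.36667% = 0.0236667.
Level-payment amortization: P = B₀·r / (1 − (1+r)^(−n)) = 21599.25·0.0236667 / (1 − 1.02367^(−60)).
Denominator 1 − (1+r)^(−60) = 0.754254091.
P = 511.182 / 0.754254091 ≈ 677.73.

$677.73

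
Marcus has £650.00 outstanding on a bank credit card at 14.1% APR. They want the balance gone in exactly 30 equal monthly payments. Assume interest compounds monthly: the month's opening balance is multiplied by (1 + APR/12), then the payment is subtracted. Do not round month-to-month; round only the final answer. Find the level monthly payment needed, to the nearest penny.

Monthly rate r = 14.1%/12 = 1.175% = 0.01175.
Level-payment amortization: P = B₀·r / (1 − (1+r)^(−n)) = 650.00·0.01175 / (1 − 1.01175^(−30)).
Denominator 1 − (1+r)^(−30) = 0.295625528.
P = 7.6375 / 0.295625528 ≈ 25.84.

£25.84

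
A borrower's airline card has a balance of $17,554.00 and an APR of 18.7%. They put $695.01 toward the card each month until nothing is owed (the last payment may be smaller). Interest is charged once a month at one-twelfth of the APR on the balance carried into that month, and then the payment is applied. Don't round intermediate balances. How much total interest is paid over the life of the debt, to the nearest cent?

Monthly rate r = 18.7%/12 = 1.55833% = 0.0155833.
Payoff takes n = ⌈−ln(1 − rB₀/P)/ln(1+r)⌉ = ⌈32.348⌉ = 33 payments; the last is $243.02.
Total paid = 32·$695.01 + $243.02 = $22,483.34.
Total interest = total paid − principal = $22,483.34 − $17,554.00 = $4,929.34.

$4,929.34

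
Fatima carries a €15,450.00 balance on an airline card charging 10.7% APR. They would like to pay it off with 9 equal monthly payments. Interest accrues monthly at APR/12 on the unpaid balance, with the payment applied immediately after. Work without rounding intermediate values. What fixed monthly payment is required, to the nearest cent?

Monthly rate r = 10.7%/12 = 0.891667% = 0.00891667.
Level-payment amortization: P = B₀·r / (1 − (1+r)^(−n)) = 15450.00·0.00891667 / (1 − 1.00892^(−9)).
Denominator 1 − (1+r)^(−9) = 0.0767861041.
P = 137.762 / 0.0767861041 ≈ 1794.11.

€1,794.11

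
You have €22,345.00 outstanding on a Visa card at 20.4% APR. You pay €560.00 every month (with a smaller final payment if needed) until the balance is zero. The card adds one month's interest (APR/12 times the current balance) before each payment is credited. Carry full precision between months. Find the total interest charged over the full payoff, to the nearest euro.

Monthly rate r = 20.4%/12 = 1.7% = 0.017.
Payoff takes n = ⌈−ln(1 − rB₀/P)/ln(1+r)⌉ = ⌈67.285⌉ = 68 payments; the last is €160.53.
Total paid = 67·€560.00 + €160.53 = €37,680.53.
Total interest = total paid − principal = €37,680.53 − €22,345.00 = €15,335.53.

€15,336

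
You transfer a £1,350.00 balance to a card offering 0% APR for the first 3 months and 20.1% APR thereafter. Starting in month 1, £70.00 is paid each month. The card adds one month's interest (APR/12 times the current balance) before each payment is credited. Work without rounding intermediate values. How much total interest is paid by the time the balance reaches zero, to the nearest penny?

Promo months 1–3 at r₀ = 0%/12 = 0; months 4+ at r₁ = 20.1%/12 = 0.01675.
After month 3 (no interest yet): B = £1,350.00 − 3·£70.00 = £1,140.00.
Then at r₁ with £70.00/mo: n₂ = −ln(1 − r₁·B/P)/ln(1+r₁) ≈ 19.18 → 20 more payments.
Total paid = 22·£70.00 + £12.39 = £1,552.39; interest = £1,552.39 − £1,350.00 = £202.39.

£202.39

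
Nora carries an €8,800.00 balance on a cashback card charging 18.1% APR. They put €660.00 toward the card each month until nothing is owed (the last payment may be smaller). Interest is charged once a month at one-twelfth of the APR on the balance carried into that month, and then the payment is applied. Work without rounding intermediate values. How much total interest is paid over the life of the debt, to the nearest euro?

€1,099

Monthly rate r = 18.1%/12 = 1.50833% = 0.0150833.
Payoff takes n = ⌈−ln(1 − rB₀/P)/ln(1+r)⌉ = ⌈14.998⌉ = 15 payments; the last is €658.81.
Total paid = 14·€660.00 + €658.81 = €9,898.81.
Total interest = total paid − principal = €9,898.81 − €8,800.00 = €1,098.81.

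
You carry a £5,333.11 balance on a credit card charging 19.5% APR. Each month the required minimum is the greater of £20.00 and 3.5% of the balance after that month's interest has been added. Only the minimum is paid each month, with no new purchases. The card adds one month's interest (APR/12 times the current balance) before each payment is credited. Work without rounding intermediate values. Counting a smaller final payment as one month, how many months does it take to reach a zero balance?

154 months

Monthly rate r = 19.5%/12 = 1.625% = 0.01625.
While 3.5% of the post-interest balance exceeds £20.00, each month B ← (B·(1+r))·(1 − 0.035), i.e. B shrinks by the factor (1+r)·0.965 = 0.98068.
This holds for months 1–116. Entering month 117 the balance is £554.90; 3.5% of the post-interest balance is now below £20.00, so the flat £20.00 minimum applies from here.
From month 117 a fixed £20.00 at rate r clears £554.90 in 38 more payments. Total: 116 + 38 = 154 months.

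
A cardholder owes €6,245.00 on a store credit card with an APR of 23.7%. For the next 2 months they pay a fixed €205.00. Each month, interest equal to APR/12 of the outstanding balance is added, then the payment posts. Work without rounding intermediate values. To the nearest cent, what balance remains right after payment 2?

Monthly rate r = 23.7%/12 = 1.975% = 0.01975.
Each month: B ← B·(1+r) − €205.00.
Month 1: interest €123.34; balance after payment €6,163.34.
Month 2: interest €121.73; balance after payment €6,080.06.

€6,080.06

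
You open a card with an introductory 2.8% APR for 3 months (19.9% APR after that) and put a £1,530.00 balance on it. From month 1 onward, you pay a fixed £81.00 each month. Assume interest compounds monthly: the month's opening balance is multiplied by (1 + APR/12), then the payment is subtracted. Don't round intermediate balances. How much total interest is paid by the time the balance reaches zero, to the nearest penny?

£233.23

Promo months 1–3 at r₀ = 2.8%/12 = 0.00233333; months 4+ at r₁ = 19.9%/12 = 0.0165833.
After month 3: iterate B ← B·(1+r₀) − £81.00 for 3 months → £1,297.17.
Then at r₁ with £81.00/mo: n₂ = −ln(1 − r₁·B/P)/ln(1+r₁) ≈ 18.77 → 19 more payments.
Total paid = 21·£81.00 + £62.23 = £1,763.23; interest = £1,763.23 − £1,530.00 = £233.23.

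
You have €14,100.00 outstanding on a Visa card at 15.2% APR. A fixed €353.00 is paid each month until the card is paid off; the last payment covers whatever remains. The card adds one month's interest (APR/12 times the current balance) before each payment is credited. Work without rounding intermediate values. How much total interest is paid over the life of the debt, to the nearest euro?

€5,675

Monthly rate r = 15.2%/12 = 1.26667% = 0.0126667.
Payoff takes n = ⌈−ln(1 − rB₀/P)/ln(1+r)⌉ = ⌈56.019⌉ = 57 payments; the last is €6.72.
Total paid = 56·€353.00 + €6.72 = €19,774.72.
Total interest = total paid − principal = €19,774.72 − €14,100.00 = €5,674.72.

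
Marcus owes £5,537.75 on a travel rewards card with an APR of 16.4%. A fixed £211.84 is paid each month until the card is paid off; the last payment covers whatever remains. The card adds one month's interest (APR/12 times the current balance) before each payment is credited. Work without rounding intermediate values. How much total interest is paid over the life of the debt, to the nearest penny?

Monthly rate r = 16.4%/12 = 1.36667% = 0.0136667.
Payoff takes n = ⌈−ln(1 − rB₀/P)/ln(1+r)⌉ = ⌈32.563⌉ = 33 payments; the last is £119.71.
Total paid = 32·£211.84 + £119.71 = £6,898.59.
Total interest = total paid − principal = £6,898.59 − £5,537.75 = £1,360.84.

£1,360.84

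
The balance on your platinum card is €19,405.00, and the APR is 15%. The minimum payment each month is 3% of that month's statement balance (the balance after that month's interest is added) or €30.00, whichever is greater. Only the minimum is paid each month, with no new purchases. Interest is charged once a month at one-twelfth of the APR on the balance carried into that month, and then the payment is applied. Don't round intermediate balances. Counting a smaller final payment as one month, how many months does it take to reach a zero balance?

208 months

Monthly rate r = 15%/12 = 1.25% = 0.0125.
While 3% of the post-interest balance exceeds €30.00, each month B ← (B·(1+r))·(1 − 0.03), i.e. B shrinks by the factor (1+r)·0.97 = 0.98212.
This holds for months 1–166. Entering month 167 the balance is €971.84; 3% of the post-interest balance is now below €30.00, so the flat €30.00 minimum applies from here.
From month 167 a fixed €30.00 at rate r clears €971.84 in 42 more payments. Total: 166 + 42 = 208 months.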